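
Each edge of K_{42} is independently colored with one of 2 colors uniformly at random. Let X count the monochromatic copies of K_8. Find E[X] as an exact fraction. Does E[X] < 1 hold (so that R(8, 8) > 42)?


E[X] = C(42, 8) · 2^{1 − 28} = 118030185 · 2^{−27} = 118030185/134217728.
As a reduced fraction: E[X] = 118030185/134217728 ≈ 0.879393.
Is E[X] < 1? YES.
Since E[X] < 1, there exists a 2-coloring of K_{42} with no monochromatic K_8; hence R(8, 8) > 42.

E[X] = 118030185/134217728 ≈ 0.879393; E[X] < 1, so R(8, 8) > 42.


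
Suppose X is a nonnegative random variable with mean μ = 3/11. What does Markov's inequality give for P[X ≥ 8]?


μ = E[X] = 3/11, a = 8.
Markov: P[X ≥ 8] ≤ μ/a = (3/11)/8 = 3/88.
Numerically: ≈ 0.0341.
(Since a = 8 > μ = 0.2727, the bound 3/88 is < 1 and informative.)

P[X ≥ 8] ≤ 3/88 ≈ 0.0341.


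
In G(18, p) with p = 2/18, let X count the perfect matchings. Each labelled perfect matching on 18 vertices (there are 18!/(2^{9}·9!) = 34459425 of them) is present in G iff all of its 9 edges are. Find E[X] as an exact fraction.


K_18 has 18!/(2^{9}·9!) = 34459425 labelled perfect matchings.
For each such perfect matching H, let X_H = 1 if all 9 edges of H are present in G. Then P[X_H = 1] = p^{9} = (1/9)^{9} = 1/387420489.
By linearity: E[X] = Σ_H E[X_H] = 34459425 · p^{9} = 34459425 · 1/387420489 = 425425/4782969.
Numerically: E[X] ≈ 0.0889458.

E[X] = 34459425 · (1/9)^{9} = 425425/4782969 ≈ 0.0889458.


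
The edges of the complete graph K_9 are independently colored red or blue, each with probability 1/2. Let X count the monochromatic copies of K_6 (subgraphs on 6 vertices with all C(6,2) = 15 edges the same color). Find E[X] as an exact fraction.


Let X = Σ_S X_S over the C(9, 6) = 84 subsets S of size 6, where X_S = 1 if the K_6 on S is monochromatic.
For a fixed S, the K_6 on S has C(6, 2) = 15 edges. P[all 15 edges red] = (1/2)^15, and likewise for blue, so P[monochromatic] = 2·(1/2)^15 = 2^{1 − 15} = 1/16384.
By linearity of expectation: E[X] = C(9, 6) · 2^{1 − 15} = 84 · 1/16384 = 21/4096.
Numerically: E[X] ≈ 0.005.

E[X] = C(9,6)·2^(1−C(6,2)) = 21/4096 ≈ 0.005.


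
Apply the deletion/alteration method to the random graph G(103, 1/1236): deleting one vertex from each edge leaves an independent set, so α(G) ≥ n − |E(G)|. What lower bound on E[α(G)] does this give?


E[|E(G)|] = C(103, 2)·p = 5253 · (1/1236) = 17/4.
E[α(G)] ≥ n − E[|E(G)|] = 103 − 17/4 = 395/4.
Numerically: ≈ 98.750000.
(This is only a lower bound; the true E[α(G)] may be larger.)

E[α(G)] ≥ 395/4 ≈ 98.750000.


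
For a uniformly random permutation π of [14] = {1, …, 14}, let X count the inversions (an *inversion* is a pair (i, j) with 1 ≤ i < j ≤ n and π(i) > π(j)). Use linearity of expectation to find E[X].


Write X = Σ X_I over the C(14, 2) = 91 pairs i < j, with X_I the indicator of one inversion.
There are 91 indicators.
For each fixed pair i < j, the values π(i) and π(j) are two distinct elements of {1, …, 14} in uniformly random order; by symmetry P[π(i) > π(j)] = 1/2.
By linearity: E[X] = 91 · (1/2) = C(14, 2) · (1/2) = 91/2 = 91/2 ≈ 45.500.

E[X] = 91/2 = 45.500.


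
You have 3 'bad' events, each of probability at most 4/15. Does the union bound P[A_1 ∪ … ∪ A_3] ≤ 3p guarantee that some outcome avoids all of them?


Union bound: P[∪_{i=1}^{3} A_i] ≤ Σ_i P[A_i] ≤ 3·p = 3·(4/15) = 4/5.
Numerically: 4/5 ≈ 0.80000.
Is 4/5 < 1? YES.
Since P[∪ A_i] ≤ 4/5 < 1, the complement has P[∩ A_i^c] ≥ 1 − 4/5 = 1/5 > 0, so some outcome avoids every A_i.

3·p = 4/5 ≈ 0.80000; existence CERTIFIED by the union bound.


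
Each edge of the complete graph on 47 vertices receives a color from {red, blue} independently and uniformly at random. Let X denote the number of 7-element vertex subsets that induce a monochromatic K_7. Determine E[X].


Let X = Σ_S X_S over the C(47, 7) = 62891499 subsets S of size 7, where X_S = 1 if the K_7 on S is monochromatic.
For a fixed S, the K_7 on S has C(7, 2) = 21 edges. P[all 21 edges red] = (1/2)^21, and likewise for blue, so P[monochromatic] = 2·(1/2)^21 = 2^{1 − 21} = 1/1048576.
By linearity: E[X] = C(47, 7) · 2^{1 − 21} = 62891499 · 1/1048576 = 62891499/1048576.
Numerically: E[X] ≈ 59.9780.

E[X] = C(47,7)·2^(1−C(7,2)) = 62891499/1048576 ≈ 59.9780.


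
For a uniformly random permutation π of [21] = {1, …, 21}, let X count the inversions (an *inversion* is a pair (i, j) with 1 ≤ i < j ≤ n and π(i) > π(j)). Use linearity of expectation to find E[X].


Write X = Σ X_I over the C(21, 2) = 210 pairs i < j, with X_I the indicator of one inversion.
There are 210 indicators.
For each fixed pair i < j, the values π(i) and π(j) are two distinct elements of {1, …, 21} in uniformly random order; by symmetry P[π(i) > π(j)] = 1/2.
By linearity: E[X] = 210 · (1/2) = C(21, 2) · (1/2) = 210/2 = 105 ≈ 105.000.

E[X] = 105 = 105.000.


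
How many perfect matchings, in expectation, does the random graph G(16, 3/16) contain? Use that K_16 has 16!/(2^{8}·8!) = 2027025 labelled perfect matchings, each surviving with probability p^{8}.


K_16 has 16!/(2^{8}·8!) = 2027025 labelled perfect matchings.
For each such perfect matching H, let X_H = 1 if all 8 edges of H are present in G. Then P[X_H = 1] = p^{8} = (3/16)^{8} = 6561/4294967296.
Summing the indicators: E[X] = Σ_H E[X_H] = 2027025 · p^{8} = 2027025 · 6561/4294967296 = 13299311025/4294967296.
Numerically: E[X] ≈ 3.09649.

E[X] = 2027025 · (3/16)^{8} = 13299311025/4294967296 ≈ 3.09649.


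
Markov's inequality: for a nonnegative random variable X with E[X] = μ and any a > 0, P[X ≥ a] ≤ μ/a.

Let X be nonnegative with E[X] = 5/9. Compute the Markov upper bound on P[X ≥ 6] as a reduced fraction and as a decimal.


μ = E[X] = 5/9, a = 6.
Markov: P[X ≥ 6] ≤ μ/a = (5/9)/6 = 5/54.
Numerically: ≈ 0.092593.
(Since a = 6 > μ = 0.555556, the bound 5/54 is < 1 and informative.)

P[X ≥ 6] ≤ 5/54 ≈ 0.092593.


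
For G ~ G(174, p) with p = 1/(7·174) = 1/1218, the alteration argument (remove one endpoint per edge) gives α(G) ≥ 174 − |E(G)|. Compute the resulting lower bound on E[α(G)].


E[|E(G)|] = C(174, 2)·p = 15051 · (1/1218) = 173/14.
E[α(G)] ≥ n − E[|E(G)|] = 174 − 173/14 = 2263/14.
Numerically: ≈ 161.643.
(This is only a lower bound; the true E[α(G)] may be larger.)

E[α(G)] ≥ 2263/14 ≈ 161.643.


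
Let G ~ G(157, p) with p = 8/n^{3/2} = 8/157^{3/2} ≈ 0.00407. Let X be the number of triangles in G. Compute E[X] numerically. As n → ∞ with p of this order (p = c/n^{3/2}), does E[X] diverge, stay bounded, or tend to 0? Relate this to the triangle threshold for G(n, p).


Number of potential triangles: C(157, 3) = 632710.
Each occurs with probability p³ ≈ (0.00407)³ ≈ 6.72545e-08.
By linearity: E[X] = C(157, 3)·p³ ≈ 632710 · 6.72545e-08 ≈ 0.043.
Since α = 3/2 > 1, p = c/n^{3/2} = o(1/n) is below the triangle threshold p ~ 1/n. Asymptotically E[X] ~ (c³/6)·n^{3(1−α)} = (8³/6)·n^{-1.5} → 0, so by Markov's inequality G has no triangles w.h.p.

E[X] ≈ 0.043; in regime p = Θ(1/n^{3/2}) E[X] tends to 0 (below the triangle threshold p ~ 1/n).


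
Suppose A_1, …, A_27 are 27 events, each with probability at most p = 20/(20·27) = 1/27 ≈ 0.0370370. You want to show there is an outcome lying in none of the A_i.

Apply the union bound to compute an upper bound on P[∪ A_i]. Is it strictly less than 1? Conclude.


Union bound: P[∪_{i=1}^{27} A_i] ≤ Σ_i P[A_i] ≤ 27·p = 27·(1/27) = 1.
Numerically: 1 ≈ 1.0000000.
Is 1 < 1? NO.
Since the bound 1 is ≥ 1, the union bound is uninformative here; it does NOT by itself certify existence.

27·p = 1 ≈ 1.0000000; existence NOT certified by the union bound.


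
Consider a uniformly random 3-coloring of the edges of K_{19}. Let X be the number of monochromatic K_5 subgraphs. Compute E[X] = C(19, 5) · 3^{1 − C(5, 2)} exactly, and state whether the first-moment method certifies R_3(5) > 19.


E[X] = C(19, 5) · 3^{1 − 10} = 11628 · 3^{−9} = 11628/19683.
As a reduced fraction: E[X] = 1292/2187 ≈ 0.59076.
Is E[X] < 1? YES.
Since E[X] < 1, there exists a 3-coloring of K_{19} with no monochromatic K_5; hence R_3(5) > 19.

E[X] = 1292/2187 ≈ 0.59076; E[X] < 1, so R_3(5) > 19.


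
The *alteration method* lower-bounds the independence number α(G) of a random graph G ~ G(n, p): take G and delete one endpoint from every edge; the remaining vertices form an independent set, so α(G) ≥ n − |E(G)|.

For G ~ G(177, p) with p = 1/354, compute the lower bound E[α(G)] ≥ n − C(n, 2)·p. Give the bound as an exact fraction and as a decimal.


E[|E(G)|] = C(177, 2)·p = 15576 · (1/354) = 44.
E[α(G)] ≥ n − E[|E(G)|] = 177 − 44 = 133.
Numerically: ≈ 133.000.
(This is only a lower bound; the true E[α(G)] may be larger.)

E[α(G)] ≥ 133 ≈ 133.000.


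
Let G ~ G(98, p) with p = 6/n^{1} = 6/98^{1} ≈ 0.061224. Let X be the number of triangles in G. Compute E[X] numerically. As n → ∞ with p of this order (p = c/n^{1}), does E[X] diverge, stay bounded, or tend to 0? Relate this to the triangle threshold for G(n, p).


Number of potential triangles: C(98, 3) = 152096.
Each occurs with probability p³ ≈ (0.061224)³ ≈ 2.2949621e-04.
By linearity: E[X] = C(98, 3)·p³ ≈ 152096 · 2.2949621e-04 ≈ 34.90546.
Here α = 1, so p = 6/n is exactly at the triangle threshold p ~ 1/n. Asymptotically E[X] → c³/6 = 6³/6 = 36 ≈ 36.00000, a bounded constant. In this regime the triangle count is asymptotically Poisson(c³/6).

E[X] ≈ 34.90546; in regime p = Θ(1/n^{1}) E[X] stays bounded (at the triangle threshold p ~ 1/n).


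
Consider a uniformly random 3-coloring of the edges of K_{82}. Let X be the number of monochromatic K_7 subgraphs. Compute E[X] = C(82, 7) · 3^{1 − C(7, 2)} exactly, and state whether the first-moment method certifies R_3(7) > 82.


E[X] = C(82, 7) · 3^{1 − 21} = 3801756816 · 3^{−20} = 3801756816/3486784401.
As a reduced fraction: E[X] = 140805808/129140163 ≈ 1.0903332.
Is E[X] < 1? NO.
Since E[X] ≥ 1, the first-moment bound is inconclusive at n = 82; it does NOT by itself certify R_3(7) > 82.

E[X] = 140805808/129140163 ≈ 1.0903332; E[X] ≥ 1; first-moment method inconclusive here.


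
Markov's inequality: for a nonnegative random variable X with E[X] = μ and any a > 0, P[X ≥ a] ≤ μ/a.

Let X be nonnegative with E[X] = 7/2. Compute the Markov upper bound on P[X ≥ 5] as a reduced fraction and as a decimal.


μ = E[X] = 7/2, a = 5.
Markov: P[X ≥ 5] ≤ μ/a = (7/2)/5 = 7/10.
Numerically: ≈ 0.7000.
(Since a = 5 > μ = 3.5000, the bound 7/10 is < 1 and informative.)

P[X ≥ 5] ≤ 7/10 ≈ 0.7000.


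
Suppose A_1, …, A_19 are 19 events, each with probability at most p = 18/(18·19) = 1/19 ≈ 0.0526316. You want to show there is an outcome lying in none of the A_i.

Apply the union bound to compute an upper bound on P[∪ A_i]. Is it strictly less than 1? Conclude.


Union bound: P[∪_{i=1}^{19} A_i] ≤ Σ_i P[A_i] ≤ 19·p = 19·(1/19) = 1.
Numerically: 1 ≈ 1.0000000.
Is 1 < 1? NO.
Since the bound 1 is ≥ 1, the union bound is uninformative here; it does NOT by itself certify existence.

19·p = 1 ≈ 1.0000000; existence NOT certified by the union bound.


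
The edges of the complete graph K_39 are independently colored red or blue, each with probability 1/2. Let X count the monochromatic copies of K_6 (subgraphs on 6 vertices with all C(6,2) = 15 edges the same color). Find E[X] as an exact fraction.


Let X = Σ_S X_S over the C(39, 6) = 3262623 subsets S of size 6, where X_S = 1 if the K_6 on S is monochromatic.
For a fixed S, the K_6 on S has C(6, 2) = 15 edges. P[all 15 edges red] = (1/2)^15, and likewise for blue, so P[monochromatic] = 2·(1/2)^15 = 2^{1 − 15} = 1/16384.
By linearity: E[X] = C(39, 6) · 2^{1 − 15} = 3262623 · 1/16384 = 3262623/16384.
Numerically: E[X] ≈ 199.13470.

E[X] = C(39,6)·2^(1−C(6,2)) = 3262623/16384 ≈ 199.13470.


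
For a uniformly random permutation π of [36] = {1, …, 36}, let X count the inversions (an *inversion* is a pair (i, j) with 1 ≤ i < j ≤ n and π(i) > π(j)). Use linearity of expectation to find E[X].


Write X = Σ X_I over the C(36, 2) = 630 pairs i < j, with X_I the indicator of one inversion.
There are 630 indicators.
For each fixed pair i < j, the values π(i) and π(j) are two distinct elements of {1, …, 36} in uniformly random order; by symmetry P[π(i) > π(j)] = 1/2.
By linearity: E[X] = 630 · (1/2) = C(36, 2) · (1/2) = 630/2 = 315 ≈ 315.000000.

E[X] = 315 = 315.000000.


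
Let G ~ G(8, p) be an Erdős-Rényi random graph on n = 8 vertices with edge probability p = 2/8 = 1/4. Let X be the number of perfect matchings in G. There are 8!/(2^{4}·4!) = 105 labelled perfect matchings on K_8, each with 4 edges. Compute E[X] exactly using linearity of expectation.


K_8 has 8!/(2^{4}·4!) = 105 labelled perfect matchings.
For each such perfect matching H, let X_H = 1 if all 4 edges of H are present in G. Then P[X_H = 1] = p^{4} = (1/4)^{4} = 1/256.
By linearity of expectation: E[X] = Σ_H E[X_H] = 105 · p^{4} = 105 · 1/256 = 105/256.
Numerically: E[X] ≈ 0.410156.

E[X] = 105 · (1/4)^{4} = 105/256 ≈ 0.410156.


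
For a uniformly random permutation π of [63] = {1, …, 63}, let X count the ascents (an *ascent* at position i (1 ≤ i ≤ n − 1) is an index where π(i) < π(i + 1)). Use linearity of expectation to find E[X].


Write X = Σ X_I over i = 1, …, 62, with X_I the indicator of one ascent.
There are 62 indicators.
For each fixed i, the pair (π(i), π(i+1)) is a uniformly random ordered pair of distinct values from {1, …, 63}; by symmetry P[π(i) < π(i+1)] = 1/2.
By linearity: E[X] = 62 · (1/2) = (63 − 1) · (1/2) = 31 ≈ 31.000000.

E[X] = 31 = 31.000000.


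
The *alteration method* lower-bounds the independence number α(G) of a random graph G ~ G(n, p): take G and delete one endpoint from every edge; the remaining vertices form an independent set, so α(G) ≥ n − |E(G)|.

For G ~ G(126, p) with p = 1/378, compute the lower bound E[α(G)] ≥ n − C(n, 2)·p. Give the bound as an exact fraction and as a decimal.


E[|E(G)|] = C(126, 2)·p = 7875 · (1/378) = 125/6.
E[α(G)] ≥ n − E[|E(G)|] = 126 − 125/6 = 631/6.
Numerically: ≈ 105.16667.
(This is only a lower bound; the true E[α(G)] may be larger.)

E[α(G)] ≥ 631/6 ≈ 105.16667.


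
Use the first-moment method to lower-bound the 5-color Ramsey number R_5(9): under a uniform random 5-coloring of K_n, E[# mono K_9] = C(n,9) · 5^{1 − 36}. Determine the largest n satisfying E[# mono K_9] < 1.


We need C(n, 9) · 5^{1 − 36} < 1, i.e. C(n, 9) < 5^{36 − 1} = 2910383045673370361328125.
Check values of n near the boundary:
  n = 2170: C(2170, 9) = 2891746779868845075610510; 2891746779868845075610510 < 2910383045673370361328125? YES
  n = 2171: C(2171, 9) = 2903784578674959601827205; 2903784578674959601827205 < 2910383045673370361328125? YES
  n = 2172: C(2172, 9) = 2915866900084148060642020; 2915866900084148060642020 < 2910383045673370361328125? NO
  n = 2173: C(2173, 9) = 2927993888115921319674265; 2927993888115921319674265 < 2910383045673370361328125? NO
The largest n with C(n, 9) < 2910383045673370361328125 is n = 2171 (where E[X] = 580756915734991920365441/582076609134674072265625 ≈ 0.9977). Hence R_5(9) > 2171, i.e. R_5(9) ≥ 2172.

Largest n = 2171; hence R_5(9) > 2171.


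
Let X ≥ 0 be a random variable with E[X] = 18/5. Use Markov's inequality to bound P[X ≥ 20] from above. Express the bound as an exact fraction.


μ = E[X] = 18/5, a = 20.
Markov: P[X ≥ 20] ≤ μ/a = (18/5)/20 = 9/50.
Numerically: ≈ 0.180000.
(Since a = 20 > μ = 3.600000, the bound 9/50 is < 1 and informative.)

P[X ≥ 20] ≤ 9/50 ≈ 0.180000.


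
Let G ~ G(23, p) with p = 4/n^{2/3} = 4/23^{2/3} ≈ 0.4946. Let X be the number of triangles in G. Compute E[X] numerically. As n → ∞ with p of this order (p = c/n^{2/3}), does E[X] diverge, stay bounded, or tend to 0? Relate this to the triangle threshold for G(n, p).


Number of potential triangles: C(23, 3) = 1771.
Each occurs with probability p³ ≈ (0.4946)³ ≈ 1.209830e-01.
By linearity: E[X] = C(23, 3)·p³ ≈ 1771 · 1.209830e-01 ≈ 214.2609.
Since α = 2/3 < 1, p = c/n^{2/3} ≫ 1/n is above the triangle threshold p ~ 1/n. Asymptotically E[X] ~ (c³/6)·n^{3(1−α)} = (4³/6)·n^{1} → ∞; triangles are abundant w.h.p.

E[X] ≈ 214.2609; in regime p = Θ(1/n^{2/3}) E[X] diverges (above the triangle threshold p ~ 1/n).


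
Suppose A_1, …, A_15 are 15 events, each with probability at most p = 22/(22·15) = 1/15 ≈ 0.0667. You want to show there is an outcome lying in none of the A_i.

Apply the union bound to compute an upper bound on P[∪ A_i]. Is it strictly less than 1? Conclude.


Union bound: P[∪_{i=1}^{15} A_i] ≤ Σ_i P[A_i] ≤ 15·p = 15·(1/15) = 1.
Numerically: 1 ≈ 1.0000.
Is 1 < 1? NO.
Since the bound 1 is ≥ 1, the union bound is uninformative here; it does NOT by itself certify existence.

15·p = 1 ≈ 1.0000; existence NOT certified by the union bound.


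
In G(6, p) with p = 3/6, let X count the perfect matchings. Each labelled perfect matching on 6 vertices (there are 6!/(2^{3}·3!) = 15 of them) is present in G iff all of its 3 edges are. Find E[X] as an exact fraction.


K_6 has 6!/(2^{3}·3!) = 15 labelled perfect matchings.
For each such perfect matching H, let X_H = 1 if all 3 edges of H are present in G. Then P[X_H = 1] = p^{3} = (1/2)^{3} = 1/8.
By linearity: E[X] = Σ_H E[X_H] = 15 · p^{3} = 15 · 1/8 = 15/8.
Numerically: E[X] ≈ 1.875.

E[X] = 15 · (1/2)^{3} = 15/8 ≈ 1.875.


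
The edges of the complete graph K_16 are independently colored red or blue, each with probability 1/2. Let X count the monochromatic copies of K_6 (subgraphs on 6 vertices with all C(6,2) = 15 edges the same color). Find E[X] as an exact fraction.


Let X = Σ_S X_S over the C(16, 6) = 8008 subsets S of size 6, where X_S = 1 if the K_6 on S is monochromatic.
For a fixed S, the K_6 on S has C(6, 2) = 15 edges. P[all 15 edges red] = (1/2)^15, and likewise for blue, so P[monochromatic] = 2·(1/2)^15 = 2^{1 − 15} = 1/16384.
By linearity of expectation: E[X] = C(16, 6) · 2^{1 − 15} = 8008 · 1/16384 = 1001/2048.
Numerically: E[X] ≈ 0.488770.

E[X] = C(16,6)·2^(1−C(6,2)) = 1001/2048 ≈ 0.488770.


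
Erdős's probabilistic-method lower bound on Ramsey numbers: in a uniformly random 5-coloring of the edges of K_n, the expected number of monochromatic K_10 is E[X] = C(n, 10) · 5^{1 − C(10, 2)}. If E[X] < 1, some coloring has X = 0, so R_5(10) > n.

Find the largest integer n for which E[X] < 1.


We need C(n, 10) · 5^{1 − 45} < 1, i.e. C(n, 10) < 5^{45 − 1} = 5684341886080801486968994140625.
Check values of n near the boundary:
  n = 5390: C(5390, 10) = 5655833965919099070255434039753; 5655833965919099070255434039753 < 5684341886080801486968994140625? YES
  n = 5391: C(5391, 10) = 5666344714787188828795213697883; 5666344714787188828795213697883 < 5684341886080801486968994140625? YES
  n = 5392: C(5392, 10) = 5676873040158402483252283957448; 5676873040158402483252283957448 < 5684341886080801486968994140625? YES
  n = 5393: C(5393, 10) = 5687418968154238267170642278008; 5687418968154238267170642278008 < 5684341886080801486968994140625? NO
  n = 5394: C(5394, 10) = 5697982524930156243149785372878; 5697982524930156243149785372878 < 5684341886080801486968994140625? NO
The largest n with C(n, 10) < 5684341886080801486968994140625 is n = 5392 (where E[X] = 5676873040158402483252283957448/5684341886080801486968994140625 ≈ 0.9987). Hence R_5(10) > 5392, i.e. R_5(10) ≥ 5393.

Largest n = 5392; hence R_5(10) > 5392.


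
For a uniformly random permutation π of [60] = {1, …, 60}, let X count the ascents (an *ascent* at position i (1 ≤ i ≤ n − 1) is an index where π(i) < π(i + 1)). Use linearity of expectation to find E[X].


Write X = Σ X_I over i = 1, …, 59, with X_I the indicator of one ascent.
There are 59 indicators.
For each fixed i, the pair (π(i), π(i+1)) is a uniformly random ordered pair of distinct values from {1, …, 60}; by symmetry P[π(i) < π(i+1)] = 1/2.
By linearity: E[X] = 59 · (1/2) = (60 − 1) · (1/2) = 59/2 ≈ 29.5000.

E[X] = 59/2 = 29.5000.


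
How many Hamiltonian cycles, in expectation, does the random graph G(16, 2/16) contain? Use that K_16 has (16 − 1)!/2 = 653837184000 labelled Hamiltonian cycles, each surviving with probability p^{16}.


K_16 has (16 − 1)!/2 = 653837184000 labelled Hamiltonian cycles.
For each such Hamiltonian cycle H, let X_H = 1 if all 16 edges of H are present in G. Then P[X_H = 1] = p^{16} = (1/8)^{16} = 1/281474976710656.
By linearity of expectation: E[X] = Σ_H E[X_H] = 653837184000 · p^{16} = 653837184000 · 1/281474976710656 = 638512875/274877906944.
Numerically: E[X] ≈ 0.0023229.

E[X] = 653837184000 · (1/8)^{16} = 638512875/274877906944 ≈ 0.0023229.


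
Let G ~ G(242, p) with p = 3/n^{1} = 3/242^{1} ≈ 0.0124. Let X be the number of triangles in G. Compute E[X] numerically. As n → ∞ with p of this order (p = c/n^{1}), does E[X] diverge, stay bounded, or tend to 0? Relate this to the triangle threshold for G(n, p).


Number of potential triangles: C(242, 3) = 2332880.
Each occurs with probability p³ ≈ (0.0124)³ ≈ 1.905100e-06.
By linearity: E[X] = C(242, 3)·p³ ≈ 2332880 · 1.905100e-06 ≈ 4.4444.
Here α = 1, so p = 3/n is exactly at the triangle threshold p ~ 1/n. Asymptotically E[X] → c³/6 = 3³/6 = 9/2 ≈ 4.5000, a bounded constant. In this regime the triangle count is asymptotically Poisson(c³/6).

E[X] ≈ 4.4444; in regime p = Θ(1/n^{1}) E[X] stays bounded (at the triangle threshold p ~ 1/n).


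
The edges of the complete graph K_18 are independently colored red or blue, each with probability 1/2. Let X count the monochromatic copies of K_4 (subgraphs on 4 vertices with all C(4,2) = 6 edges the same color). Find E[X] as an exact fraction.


Let X = Σ_S X_S over the C(18, 4) = 3060 subsets S of size 4, where X_S = 1 if the K_4 on S is monochromatic.
For a fixed S, the K_4 on S has C(4, 2) = 6 edges. P[all 6 edges red] = (1/2)^6, and likewise for blue, so P[monochromatic] = 2·(1/2)^6 = 2^{1 − 6} = 1/32.
By linearity of expectation: E[X] = C(18, 4) · 2^{1 − 6} = 3060 · 1/32 = 765/8.
Numerically: E[X] ≈ 95.62500.

E[X] = C(18,4)·2^(1−C(4,2)) = 765/8 ≈ 95.62500.


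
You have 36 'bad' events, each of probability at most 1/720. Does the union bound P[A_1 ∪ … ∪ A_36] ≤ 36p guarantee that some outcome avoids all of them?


Union bound: P[∪_{i=1}^{36} A_i] ≤ Σ_i P[A_i] ≤ 36·p = 36·(1/720) = 1/20.
Numerically: 1/20 ≈ 0.05000.
Is 1/20 < 1? YES.
Since P[∪ A_i] ≤ 1/20 < 1, the complement has P[∩ A_i^c] ≥ 1 − 1/20 = 19/20 > 0, so some outcome avoids every A_i.

36·p = 1/20 ≈ 0.05000; existence CERTIFIED by the union bound.


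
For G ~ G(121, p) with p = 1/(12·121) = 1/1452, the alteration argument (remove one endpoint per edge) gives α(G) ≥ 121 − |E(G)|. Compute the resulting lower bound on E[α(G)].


E[|E(G)|] = C(121, 2)·p = 7260 · (1/1452) = 5.
E[α(G)] ≥ n − E[|E(G)|] = 121 − 5 = 116.
Numerically: ≈ 116.000000.
(This is only a lower bound; the true E[α(G)] may be larger.)

E[α(G)] ≥ 116 ≈ 116.000000.


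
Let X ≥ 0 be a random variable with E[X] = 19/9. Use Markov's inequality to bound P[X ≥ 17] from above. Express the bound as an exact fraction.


μ = E[X] = 19/9, a = 17.
Markov: P[X ≥ 17] ≤ μ/a = (19/9)/17 = 19/153.
Numerically: ≈ 0.1242.
(Since a = 17 > μ = 2.1111, the bound 19/153 is < 1 and informative.)

P[X ≥ 17] ≤ 19/153 ≈ 0.1242.


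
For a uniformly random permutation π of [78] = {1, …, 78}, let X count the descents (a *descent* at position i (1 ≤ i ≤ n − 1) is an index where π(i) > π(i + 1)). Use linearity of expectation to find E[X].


Write X = Σ X_I over i = 1, …, 77, with X_I the indicator of one descent.
There are 77 indicators.
For each fixed i, the pair (π(i), π(i+1)) is a uniformly random ordered pair of distinct values from {1, …, 78}; by symmetry P[π(i) > π(i+1)] = 1/2.
By linearity: E[X] = 77 · (1/2) = (78 − 1) · (1/2) = 77/2 ≈ 38.500.

E[X] = 77/2 = 38.500.


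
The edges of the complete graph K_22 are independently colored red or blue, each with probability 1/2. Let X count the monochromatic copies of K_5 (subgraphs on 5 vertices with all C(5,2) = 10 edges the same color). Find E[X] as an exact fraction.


Let X = Σ_S X_S over the C(22, 5) = 26334 subsets S of size 5, where X_S = 1 if the K_5 on S is monochromatic.
For a fixed S, the K_5 on S has C(5, 2) = 10 edges. P[all 10 edges red] = (1/2)^10, and likewise for blue, so P[monochromatic] = 2·(1/2)^10 = 2^{1 − 10} = 1/512.
By linearity of expectation: E[X] = C(22, 5) · 2^{1 − 10} = 26334 · 1/512 = 13167/256.
Numerically: E[X] ≈ 51.43359.

E[X] = C(22,5)·2^(1−C(5,2)) = 13167/256 ≈ 51.43359.


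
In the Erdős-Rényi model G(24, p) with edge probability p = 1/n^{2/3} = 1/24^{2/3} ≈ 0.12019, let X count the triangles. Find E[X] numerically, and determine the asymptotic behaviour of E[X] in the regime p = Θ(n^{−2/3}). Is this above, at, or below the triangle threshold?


Number of potential triangles: C(24, 3) = 2024.
Each occurs with probability p³ ≈ (0.12019)³ ≈ 1.7361111e-03.
By linearity: E[X] = C(24, 3)·p³ ≈ 2024 · 1.7361111e-03 ≈ 3.51389.
Since α = 2/3 < 1, p = c/n^{2/3} ≫ 1/n is above the triangle threshold p ~ 1/n. Asymptotically E[X] ~ (c³/6)·n^{3(1−α)} = (1³/6)·n^{1} → ∞; triangles are abundant w.h.p.

E[X] ≈ 3.51389; in regime p = Θ(1/n^{2/3}) E[X] diverges (above the triangle threshold p ~ 1/n).


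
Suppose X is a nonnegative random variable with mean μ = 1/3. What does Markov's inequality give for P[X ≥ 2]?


μ = E[X] = 1/3, a = 2.
Markov: P[X ≥ 2] ≤ μ/a = (1/3)/2 = 1/6.
Numerically: ≈ 0.16667.
(Since a = 2 > μ = 0.33333, the bound 1/6 is < 1 and informative.)

P[X ≥ 2] ≤ 1/6 ≈ 0.16667.


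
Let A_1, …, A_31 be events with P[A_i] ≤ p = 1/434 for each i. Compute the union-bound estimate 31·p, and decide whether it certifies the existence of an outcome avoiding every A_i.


Union bound: P[∪_{i=1}^{31} A_i] ≤ Σ_i P[A_i] ≤ 31·p = 31·(1/434) = 1/14.
Numerically: 1/14 ≈ 0.07143.
Is 1/14 < 1? YES.
Since P[∪ A_i] ≤ 1/14 < 1, the complement has P[∩ A_i^c] ≥ 1 − 1/14 = 13/14 > 0, so some outcome avoids every A_i.

31·p = 1/14 ≈ 0.07143; existence CERTIFIED by the union bound.


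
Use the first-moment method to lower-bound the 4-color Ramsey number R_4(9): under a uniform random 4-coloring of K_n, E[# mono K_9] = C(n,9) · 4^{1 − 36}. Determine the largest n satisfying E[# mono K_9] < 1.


We need C(n, 9) · 4^{1 − 36} < 1, i.e. C(n, 9) < 4^{36 − 1} = 1180591620717411303424.
Check values of n near the boundary:
  n = 911: C(911, 9) = 1144686900492291197405; 1144686900492291197405 < 1180591620717411303424? YES
  n = 912: C(912, 9) = 1156095740032081475120; 1156095740032081475120 < 1180591620717411303424? YES
  n = 913: C(913, 9) = 1167605542753639808390; 1167605542753639808390 < 1180591620717411303424? YES
  n = 914: C(914, 9) = 1179217089587653905932; 1179217089587653905932 < 1180591620717411303424? YES
  n = 915: C(915, 9) = 1190931166636537885130; 1190931166636537885130 < 1180591620717411303424? NO
  n = 916: C(916, 9) = 1202748565202942340440; 1202748565202942340440 < 1180591620717411303424? NO
The largest n with C(n, 9) < 1180591620717411303424 is n = 914 (where E[X] = 294804272396913476483/295147905179352825856 ≈ 0.998836). Hence R_4(9) > 914, i.e. R_4(9) ≥ 915.

Largest n = 914; hence R_4(9) > 914.


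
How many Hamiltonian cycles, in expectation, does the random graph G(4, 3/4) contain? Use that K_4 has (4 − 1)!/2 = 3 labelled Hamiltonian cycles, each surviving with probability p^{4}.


K_4 has (4 − 1)!/2 = 3 labelled Hamiltonian cycles.
For each such Hamiltonian cycle H, let X_H = 1 if all 4 edges of H are present in G. Then P[X_H = 1] = p^{4} = (3/4)^{4} = 81/256.
Summing the indicators: E[X] = Σ_H E[X_H] = 3 · p^{4} = 3 · 81/256 = 243/256.
Numerically: E[X] ≈ 0.949.

E[X] = 3 · (3/4)^{4} = 243/256 ≈ 0.949.


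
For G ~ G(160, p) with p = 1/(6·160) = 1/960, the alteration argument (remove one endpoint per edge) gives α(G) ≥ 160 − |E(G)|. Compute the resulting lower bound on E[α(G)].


E[|E(G)|] = C(160, 2)·p = 12720 · (1/960) = 53/4.
E[α(G)] ≥ n − E[|E(G)|] = 160 − 53/4 = 587/4.
Numerically: ≈ 146.750.
(This is only a lower bound; the true E[α(G)] may be larger.)

E[α(G)] ≥ 587/4 ≈ 146.750.


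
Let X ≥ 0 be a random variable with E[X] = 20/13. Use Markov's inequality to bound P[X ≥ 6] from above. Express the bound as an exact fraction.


μ = E[X] = 20/13, a = 6.
Markov: P[X ≥ 6] ≤ μ/a = (20/13)/6 = 10/39.
Numerically: ≈ 0.256.
(Since a = 6 > μ = 1.538, the bound 10/39 is < 1 and informative.)

P[X ≥ 6] ≤ 10/39 ≈ 0.256.


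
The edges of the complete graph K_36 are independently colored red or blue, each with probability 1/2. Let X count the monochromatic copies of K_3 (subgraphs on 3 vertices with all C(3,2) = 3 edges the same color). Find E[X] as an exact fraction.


Let X = Σ_S X_S over the C(36, 3) = 7140 subsets S of size 3, where X_S = 1 if the K_3 on S is monochromatic.
For a fixed S, the K_3 on S has C(3, 2) = 3 edges. P[all 3 edges red] = (1/2)^3, and likewise for blue, so P[monochromatic] = 2·(1/2)^3 = 2^{1 − 3} = 1/4.
By linearity of expectation: E[X] = C(36, 3) · 2^{1 − 3} = 7140 · 1/4 = 1785.
Numerically: E[X] ≈ 1785.000.

E[X] = C(36,3)·2^(1−C(3,2)) = 1785 ≈ 1785.000.


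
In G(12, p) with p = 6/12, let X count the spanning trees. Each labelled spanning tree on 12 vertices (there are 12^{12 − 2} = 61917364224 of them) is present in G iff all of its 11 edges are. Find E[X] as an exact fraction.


K_12 has 12^{12 − 2} = 61917364224 labelled spanning trees.
For each such spanning tree H, let X_H = 1 if all 11 edges of H are present in G. Then P[X_H = 1] = p^{11} = (1/2)^{11} = 1/2048.
By linearity of expectation: E[X] = Σ_H E[X_H] = 61917364224 · p^{11} = 61917364224 · 1/2048 = 30233088.
Numerically: E[X] ≈ 3.0233e+07.

E[X] = 61917364224 · (1/2)^{11} = 30233088 ≈ 3.0233e+07.


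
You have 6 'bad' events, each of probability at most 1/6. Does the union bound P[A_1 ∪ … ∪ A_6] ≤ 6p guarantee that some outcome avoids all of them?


Union bound: P[∪_{i=1}^{6} A_i] ≤ Σ_i P[A_i] ≤ 6·p = 6·(1/6) = 1.
Numerically: 1 ≈ 1.000000.
Is 1 < 1? NO.
Since the bound 1 is ≥ 1, the union bound is uninformative here; it does NOT by itself certify existence.

6·p = 1 ≈ 1.000000; existence NOT certified by the union bound.


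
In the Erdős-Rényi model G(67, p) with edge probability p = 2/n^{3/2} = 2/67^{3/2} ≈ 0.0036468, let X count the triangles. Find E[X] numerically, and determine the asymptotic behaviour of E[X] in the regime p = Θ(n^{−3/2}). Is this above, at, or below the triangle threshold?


Number of potential triangles: C(67, 3) = 47905.
Each occurs with probability p³ ≈ (0.0036468)³ ≈ 4.8501299e-08.
By linearity: E[X] = C(67, 3)·p³ ≈ 47905 · 4.8501299e-08 ≈ 0.00232.
Since α = 3/2 > 1, p = c/n^{3/2} = o(1/n) is below the triangle threshold p ~ 1/n. Asymptotically E[X] ~ (c³/6)·n^{3(1−α)} = (2³/6)·n^{-1.5} → 0, so by Markov's inequality G has no triangles w.h.p.

E[X] ≈ 0.00232; in regime p = Θ(1/n^{3/2}) E[X] tends to 0 (below the triangle threshold p ~ 1/n).


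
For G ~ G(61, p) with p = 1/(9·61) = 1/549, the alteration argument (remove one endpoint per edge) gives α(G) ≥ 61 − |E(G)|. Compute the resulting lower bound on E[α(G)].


E[|E(G)|] = C(61, 2)·p = 1830 · (1/549) = 10/3.
E[α(G)] ≥ n − E[|E(G)|] = 61 − 10/3 = 173/3.
Numerically: ≈ 57.667.
(This is only a lower bound; the true E[α(G)] may be larger.)

E[α(G)] ≥ 173/3 ≈ 57.667.


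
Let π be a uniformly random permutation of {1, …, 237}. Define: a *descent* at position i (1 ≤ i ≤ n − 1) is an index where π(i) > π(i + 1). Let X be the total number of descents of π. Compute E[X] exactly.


Write X = Σ X_I over i = 1, …, 236, with X_I the indicator of one descent.
There are 236 indicators.
For each fixed i, the pair (π(i), π(i+1)) is a uniformly random ordered pair of distinct values from {1, …, 237}; by symmetry P[π(i) > π(i+1)] = 1/2.
By linearity: E[X] = 236 · (1/2) = (237 − 1) · (1/2) = 118 ≈ 118.000000.

E[X] = 118 = 118.000000.


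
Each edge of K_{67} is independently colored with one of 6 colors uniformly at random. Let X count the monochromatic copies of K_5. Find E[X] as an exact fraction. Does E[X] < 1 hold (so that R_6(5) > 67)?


E[X] = C(67, 5) · 6^{1 − 10} = 9657648 · 6^{−9} = 9657648/10077696.
As a reduced fraction: E[X] = 67067/69984 ≈ 0.95832.
Is E[X] < 1? YES.
Since E[X] < 1, there exists a 6-coloring of K_{67} with no monochromatic K_5; hence R_6(5) > 67.

E[X] = 67067/69984 ≈ 0.95832; E[X] < 1, so R_6(5) > 67.


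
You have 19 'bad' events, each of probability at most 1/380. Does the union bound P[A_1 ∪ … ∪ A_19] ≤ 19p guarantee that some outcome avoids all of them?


Union bound: P[∪_{i=1}^{19} A_i] ≤ Σ_i P[A_i] ≤ 19·p = 19·(1/380) = 1/20.
Numerically: 1/20 ≈ 0.0500000.
Is 1/20 < 1? YES.
Since P[∪ A_i] ≤ 1/20 < 1, the complement has P[∩ A_i^c] ≥ 1 − 1/20 = 19/20 > 0, so some outcome avoids every A_i.

19·p = 1/20 ≈ 0.0500000; existence CERTIFIED by the union bound.


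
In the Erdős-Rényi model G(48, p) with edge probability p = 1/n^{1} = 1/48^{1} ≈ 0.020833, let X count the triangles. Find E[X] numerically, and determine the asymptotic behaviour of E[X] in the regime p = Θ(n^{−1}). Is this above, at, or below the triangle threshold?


Number of potential triangles: C(48, 3) = 17296.
Each occurs with probability p³ ≈ (0.020833)³ ≈ 9.0422454e-06.
By linearity: E[X] = C(48, 3)·p³ ≈ 17296 · 9.0422454e-06 ≈ 0.15639.
Here α = 1, so p = 1/n is exactly at the triangle threshold p ~ 1/n. Asymptotically E[X] → c³/6 = 1³/6 = 1/6 ≈ 0.16667, a bounded constant. In this regime the triangle count is asymptotically Poisson(c³/6).

E[X] ≈ 0.15639; in regime p = Θ(1/n^{1}) E[X] stays bounded (at the triangle threshold p ~ 1/n).


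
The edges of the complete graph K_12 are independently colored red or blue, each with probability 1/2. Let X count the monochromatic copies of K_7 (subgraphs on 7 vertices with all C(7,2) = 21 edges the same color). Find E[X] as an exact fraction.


Let X = Σ_S X_S over the C(12, 7) = 792 subsets S of size 7, where X_S = 1 if the K_7 on S is monochromatic.
For a fixed S, the K_7 on S has C(7, 2) = 21 edges. P[all 21 edges red] = (1/2)^21, and likewise for blue, so P[monochromatic] = 2·(1/2)^21 = 2^{1 − 21} = 1/1048576.
Summing: E[X] = C(12, 7) · 2^{1 − 21} = 792 · 1/1048576 = 99/131072.
Numerically: E[X] ≈ 0.00076.

E[X] = C(12,7)·2^(1−C(7,2)) = 99/131072 ≈ 0.00076.


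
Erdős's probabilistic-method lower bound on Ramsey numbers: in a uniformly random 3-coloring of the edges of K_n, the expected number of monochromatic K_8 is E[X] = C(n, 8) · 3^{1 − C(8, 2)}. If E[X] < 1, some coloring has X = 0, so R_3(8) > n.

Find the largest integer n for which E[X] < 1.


We need C(n, 8) · 3^{1 − 28} < 1, i.e. C(n, 8) < 3^{28 − 1} = 7625597484987.
Check values of n near the boundary:
  n = 154: C(154, 8) = 6521818990995; 6521818990995 < 7625597484987? YES
  n = 155: C(155, 8) = 6876747915675; 6876747915675 < 7625597484987? YES
  n = 156: C(156, 8) = 7248464019225; 7248464019225 < 7625597484987? YES
  n = 157: C(157, 8) = 7637643295425; 7637643295425 < 7625597484987? NO
  n = 158: C(158, 8) = 8044984271181; 8044984271181 < 7625597484987? NO
The largest n with C(n, 8) < 7625597484987 is n = 156 (where E[X] = 805384891025/847288609443 ≈ 0.9505437). Hence R_3(8) > 156, i.e. R_3(8) ≥ 157.

Largest n = 156; hence R_3(8) > 156.


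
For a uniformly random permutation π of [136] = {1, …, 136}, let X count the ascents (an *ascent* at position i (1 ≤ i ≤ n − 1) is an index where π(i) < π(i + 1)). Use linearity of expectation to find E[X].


Write X = Σ X_I over i = 1, …, 135, with X_I the indicator of one ascent.
There are 135 indicators.
For each fixed i, the pair (π(i), π(i+1)) is a uniformly random ordered pair of distinct values from {1, …, 136}; by symmetry P[π(i) < π(i+1)] = 1/2.
By linearity: E[X] = 135 · (1/2) = (136 − 1) · (1/2) = 135/2 ≈ 67.500.

E[X] = 135/2 = 67.500.


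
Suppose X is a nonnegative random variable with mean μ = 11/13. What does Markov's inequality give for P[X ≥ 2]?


μ = E[X] = 11/13, a = 2.
Markov: P[X ≥ 2] ≤ μ/a = (11/13)/2 = 11/26.
Numerically: ≈ 0.423.
(Since a = 2 > μ = 0.846, the bound 11/26 is < 1 and informative.)

P[X ≥ 2] ≤ 11/26 ≈ 0.423.


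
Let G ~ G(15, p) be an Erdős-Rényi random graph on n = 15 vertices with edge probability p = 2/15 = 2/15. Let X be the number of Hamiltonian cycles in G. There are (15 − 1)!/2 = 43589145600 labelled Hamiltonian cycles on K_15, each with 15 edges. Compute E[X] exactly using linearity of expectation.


K_15 has (15 − 1)!/2 = 43589145600 labelled Hamiltonian cycles.
For each such Hamiltonian cycle H, let X_H = 1 if all 15 edges of H are present in G. Then P[X_H = 1] = p^{15} = (2/15)^{15} = 32768/437893890380859375.
By linearity of expectation: E[X] = Σ_H E[X_H] = 43589145600 · p^{15} = 43589145600 · 32768/437893890380859375 = 235115905024/72081298828125.
Numerically: E[X] ≈ 0.0032618.

E[X] = 43589145600 · (2/15)^{15} = 235115905024/72081298828125 ≈ 0.0032618.


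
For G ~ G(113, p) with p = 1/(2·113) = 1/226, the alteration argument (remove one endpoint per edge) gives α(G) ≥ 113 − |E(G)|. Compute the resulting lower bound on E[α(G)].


E[|E(G)|] = C(113, 2)·p = 6328 · (1/226) = 28.
E[α(G)] ≥ n − E[|E(G)|] = 113 − 28 = 85.
Numerically: ≈ 85.00000.
(This is only a lower bound; the true E[α(G)] may be larger.)

E[α(G)] ≥ 85 ≈ 85.00000.


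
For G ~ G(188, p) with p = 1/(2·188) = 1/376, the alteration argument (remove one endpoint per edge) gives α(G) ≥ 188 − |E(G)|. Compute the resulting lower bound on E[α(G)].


E[|E(G)|] = C(188, 2)·p = 17578 · (1/376) = 187/4.
E[α(G)] ≥ n − E[|E(G)|] = 188 − 187/4 = 565/4.
Numerically: ≈ 141.250000.
(This is only a lower bound; the true E[α(G)] may be larger.)

E[α(G)] ≥ 565/4 ≈ 141.250000.


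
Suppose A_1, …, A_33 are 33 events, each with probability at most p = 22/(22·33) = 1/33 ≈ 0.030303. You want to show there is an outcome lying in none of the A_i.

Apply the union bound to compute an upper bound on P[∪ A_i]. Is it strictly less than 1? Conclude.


Union bound: P[∪_{i=1}^{33} A_i] ≤ Σ_i P[A_i] ≤ 33·p = 33·(1/33) = 1.
Numerically: 1 ≈ 1.000000.
Is 1 < 1? NO.
Since the bound 1 is ≥ 1, the union bound is uninformative here; it does NOT by itself certify existence.

33·p = 1 ≈ 1.000000; existence NOT certified by the union bound.


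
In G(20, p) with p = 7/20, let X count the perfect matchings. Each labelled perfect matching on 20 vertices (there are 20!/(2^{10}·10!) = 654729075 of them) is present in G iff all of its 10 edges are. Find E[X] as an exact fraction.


K_20 has 20!/(2^{10}·10!) = 654729075 labelled perfect matchings.
For each such perfect matching H, let X_H = 1 if all 10 edges of H are present in G. Then P[X_H = 1] = p^{10} = (7/20)^{10} = 282475249/10240000000000.
Summing the indicators: E[X] = Σ_H E[X_H] = 654729075 · p^{10} = 654729075 · 282475249/10240000000000 = 7397790339526587/409600000000.
Numerically: E[X] ≈ 1.81e+04.

E[X] = 654729075 · (7/20)^{10} = 7397790339526587/409600000000 ≈ 1.81e+04.


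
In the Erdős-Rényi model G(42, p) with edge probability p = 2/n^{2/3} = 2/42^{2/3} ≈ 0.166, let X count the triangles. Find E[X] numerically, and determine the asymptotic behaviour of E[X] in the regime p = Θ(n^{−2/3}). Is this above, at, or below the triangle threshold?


Number of potential triangles: C(42, 3) = 11480.
Each occurs with probability p³ ≈ (0.166)³ ≈ 4.53515e-03.
By linearity: E[X] = C(42, 3)·p³ ≈ 11480 · 4.53515e-03 ≈ 52.063.
Since α = 2/3 < 1, p = c/n^{2/3} ≫ 1/n is above the triangle threshold p ~ 1/n. Asymptotically E[X] ~ (c³/6)·n^{3(1−α)} = (2³/6)·n^{1} → ∞; triangles are abundant w.h.p.

E[X] ≈ 52.063; in regime p = Θ(1/n^{2/3}) E[X] diverges (above the triangle threshold p ~ 1/n).
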